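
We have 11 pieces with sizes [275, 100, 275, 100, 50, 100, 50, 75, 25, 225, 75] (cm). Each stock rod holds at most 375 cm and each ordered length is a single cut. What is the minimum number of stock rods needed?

4

Total = 275 + 275 + 225 + 100 + 100 + 100 + 75 + 75 + 50 + 50 + 25 = 1350 cm.
Lower bound: ⌈1350/375⌉ = 4 stock rods.
A packing using 4 stock rods:
  stock rod 1: 275 + 100 = 375
  stock rod 2: 275 + 100 = 375
  stock rod 3: 225 + 100 + 50 = 375
  stock rod 4: 75 + 75 + 50 + 25 = 225
This matches the lower bound, so 4 is optimal.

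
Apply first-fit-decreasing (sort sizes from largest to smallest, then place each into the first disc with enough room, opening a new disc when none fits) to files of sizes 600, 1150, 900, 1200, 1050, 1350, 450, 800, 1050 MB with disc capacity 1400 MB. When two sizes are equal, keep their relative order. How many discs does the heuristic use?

Sorted descending: 1350, 1200, 1150, 1050, 1050, 900, 800, 600, 450.
  1350 → disc 1 (new)  [load 1350/1400]
  1200 → disc 2 (new)  [load 1200/1400]
  1150 → disc 3 (new)  [load 1150/1400]
  1050 → disc 4 (new)  [load 1050/1400]
  1050 → disc 5 (new)  [load 1050/1400]
  900 → disc 6 (new)  [load 900/1400]
  800 → disc 7 (new)  [load 800/1400]
  600 → disc 7  [load 1400/1400]
  450 → disc 6  [load 1350/1400]
7 discs opened.

7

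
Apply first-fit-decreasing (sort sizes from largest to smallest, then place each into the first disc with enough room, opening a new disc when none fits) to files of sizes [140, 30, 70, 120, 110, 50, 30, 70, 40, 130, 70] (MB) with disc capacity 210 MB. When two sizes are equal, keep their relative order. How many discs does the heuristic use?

5

Sorted descending: 140, 130, 120, 110, 70, 70, 70, 50, 40, 30, 30.
  140 → disc 1 (new)  [load 140/210]
  130 → disc 2 (new)  [load 130/210]
  120 → disc 3 (new)  [load 120/210]
  110 → disc 4 (new)  [load 110/210]
  70 → disc 1  [load 210/210]
  70 → disc 2  [load 200/210]
  70 → disc 3  [load 190/210]
  50 → disc 4  [load 160/210]
  40 → disc 4  [load 200/210]
  30 → disc 5 (new)  [load 30/210]
  30 → disc 5  [load 60/210]
5 discs opened.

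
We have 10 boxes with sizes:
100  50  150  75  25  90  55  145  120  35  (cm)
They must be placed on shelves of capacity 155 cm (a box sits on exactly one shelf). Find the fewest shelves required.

6

Total = 150 + 145 + 120 + 100 + 90 + 75 + 55 + 50 + 35 + 25 = 845 cm.
Lower bound: ⌈845/155⌉ = 6 shelves.
A packing using 6 shelves:
  shelf 1: 150 = 150
  shelf 2: 145 = 145
  shelf 3: 120 + 35 = 155
  shelf 4: 100 + 55 = 155
  shelf 5: 90 + 50 = 140
  shelf 6: 75 + 25 = 100
This matches the lower bound, so 6 is optimal.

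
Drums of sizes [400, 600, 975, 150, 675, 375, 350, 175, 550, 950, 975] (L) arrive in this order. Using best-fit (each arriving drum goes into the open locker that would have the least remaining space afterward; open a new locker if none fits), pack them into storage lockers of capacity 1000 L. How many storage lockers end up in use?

7

  400 → locker 1 (new)  [load 400/1000]
  600 → locker 1  [load 1000/1000]
  975 → locker 2 (new)  [load 975/1000]
  150 → locker 3 (new)  [load 150/1000]
  675 → locker 3  [load 825/1000]
  375 → locker 4 (new)  [load 375/1000]
  350 → locker 4  [load 725/1000]
  175 → locker 3  [load 1000/1000]
  550 → locker 5 (new)  [load 550/1000]
  950 → locker 6 (new)  [load 950/1000]
  975 → locker 7 (new)  [load 975/1000]
7 storage lockers opened.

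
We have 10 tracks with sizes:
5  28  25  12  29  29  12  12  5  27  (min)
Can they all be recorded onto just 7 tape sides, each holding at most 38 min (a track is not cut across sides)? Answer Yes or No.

Yes

A valid assignment using 6 tape sides:
  side 1: 29 + 5 = 34
  side 2: 29 + 5 = 34
  side 3: 28 = 28
  side 4: 27 = 27
  side 5: 25 + 12 = 37
  side 6: 12 + 12 = 24
That uses only 6 ≤ 7, so 7 tape sides are enough.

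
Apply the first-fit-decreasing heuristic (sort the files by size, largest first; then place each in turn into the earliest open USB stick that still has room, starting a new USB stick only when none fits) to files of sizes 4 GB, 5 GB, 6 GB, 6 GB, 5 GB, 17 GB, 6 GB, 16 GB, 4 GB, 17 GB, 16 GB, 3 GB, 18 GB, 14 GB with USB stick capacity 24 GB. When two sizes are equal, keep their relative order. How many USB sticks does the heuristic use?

Sorted descending: 18, 17, 17, 16, 16, 14, 6, 6, 6, 5, 5, 4, 4, 3.
  18 → USB stick 1 (new)  [load 18/24]
  17 → USB stick 2 (new)  [load 17/24]
  17 → USB stick 3 (new)  [load 17/24]
  16 → USB stick 4 (new)  [load 16/24]
  16 → USB stick 5 (new)  [load 16/24]
  14 → USB stick 6 (new)  [load 14/24]
  6 → USB stick 1  [load 24/24]
  6 → USB stick 2  [load 23/24]
  6 → USB stick 3  [load 23/24]
  5 → USB stick 4  [load 21/24]
  5 → USB stick 5  [load 21/24]
  4 → USB stick 6  [load 18/24]
  4 → USB stick 6  [load 22/24]
  3 → USB stick 4  [load 24/24]
6 USB sticks opened.

6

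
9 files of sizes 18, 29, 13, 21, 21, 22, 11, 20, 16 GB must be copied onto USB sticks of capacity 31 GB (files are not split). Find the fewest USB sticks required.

7

Total = 29 + 22 + 21 + 21 + 20 + 18 + 16 + 13 + 11 = 171 GB.
Lower bound: ⌈171/31⌉ = 6 USB sticks.
Also, 7 files each exceed 31/2 GB, and no two of those can share a USB stick, so at least 7 USB sticks are needed.
A packing using 7 USB sticks:
  USB stick 1: 29 = 29
  USB stick 2: 22 = 22
  USB stick 3: 21 = 21
  USB stick 4: 21 = 21
  USB stick 5: 20 + 11 = 31
  USB stick 6: 18 + 13 = 31
  USB stick 7: 16 = 16
This matches the lower bound, so 7 is optimal.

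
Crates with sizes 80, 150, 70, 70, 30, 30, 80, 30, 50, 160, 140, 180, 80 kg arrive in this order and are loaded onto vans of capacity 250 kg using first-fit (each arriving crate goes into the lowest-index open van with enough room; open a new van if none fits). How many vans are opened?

6

  80 → van 1 (new)  [load 80/250]
  150 → van 1  [load 230/250]
  70 → van 2 (new)  [load 70/250]
  70 → van 2  [load 140/250]
  30 → van 2  [load 170/250]
  30 → van 2  [load 200/250]
  80 → van 3 (new)  [load 80/250]
  30 → van 2  [load 230/250]
  50 → van 3  [load 130/250]
  160 → van 4 (new)  [load 160/250]
  140 → van 5 (new)  [load 140/250]
  180 → van 6 (new)  [load 180/250]
  80 → van 3  [load 210/250]
6 vans opened.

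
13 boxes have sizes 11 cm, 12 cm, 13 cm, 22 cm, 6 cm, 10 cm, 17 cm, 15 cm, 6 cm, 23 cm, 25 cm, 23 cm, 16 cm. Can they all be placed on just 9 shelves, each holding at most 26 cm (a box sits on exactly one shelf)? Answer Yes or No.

Yes

A valid assignment using 9 shelves:
  shelf 1: 25 = 25
  shelf 2: 23 = 23
  shelf 3: 23 = 23
  shelf 4: 22 = 22
  shelf 5: 17 + 6 = 23
  shelf 6: 16 + 10 = 26
  shelf 7: 15 + 11 = 26
  shelf 8: 13 + 12 = 25
  shelf 9: 6 = 6
Every load is within 26 cm, so 9 shelves suffice.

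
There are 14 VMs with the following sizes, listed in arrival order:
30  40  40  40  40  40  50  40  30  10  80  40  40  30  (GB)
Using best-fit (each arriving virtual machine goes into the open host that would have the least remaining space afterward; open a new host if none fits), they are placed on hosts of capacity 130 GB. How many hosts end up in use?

  30 → host 1 (new)  [load 30/130]
  40 → host 1  [load 70/130]
  40 → host 1  [load 110/130]
  40 → host 2 (new)  [load 40/130]
  40 → host 2  [load 80/130]
  40 → host 2  [load 120/130]
  50 → host 3 (new)  [load 50/130]
  40 → host 3  [load 90/130]
  30 → host 3  [load 120/130]
  10 → host 2  [load 130/130]
  80 → host 4 (new)  [load 80/130]
  40 → host 4  [load 120/130]
  40 → host 5 (new)  [load 40/130]
  30 → host 5  [load 70/130]
5 hosts opened.

5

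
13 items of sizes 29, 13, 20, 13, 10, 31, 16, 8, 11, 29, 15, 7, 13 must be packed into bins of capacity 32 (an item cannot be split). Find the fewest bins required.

8

Total = 31 + 29 + 29 + 20 + 16 + 15 + 13 + 13 + 13 + 11 + 10 + 8 + 7 = 215.
Lower bound: ⌈215/32⌉ = 7 bins.
A packing using 8 bins:
  bin 1: 31 = 31
  bin 2: 29 = 29
  bin 3: 29 = 29
  bin 4: 20 + 11 = 31
  bin 5: 16 + 15 = 31
  bin 6: 13 + 13 = 26
  bin 7: 13 + 10 + 8 = 31
  bin 8: 7 = 7
No arrangement into 7 bins stays within capacity, so 8 is optimal.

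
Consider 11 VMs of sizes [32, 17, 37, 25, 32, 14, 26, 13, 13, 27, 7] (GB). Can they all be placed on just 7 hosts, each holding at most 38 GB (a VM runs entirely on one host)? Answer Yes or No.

Total = 243 GB; ⌈243/38⌉ = 7.
The bound of 7 does not rule out 7, but exhaustive search shows no assignment into 7 hosts of capacity 38 GB exists — the minimum is 8.

No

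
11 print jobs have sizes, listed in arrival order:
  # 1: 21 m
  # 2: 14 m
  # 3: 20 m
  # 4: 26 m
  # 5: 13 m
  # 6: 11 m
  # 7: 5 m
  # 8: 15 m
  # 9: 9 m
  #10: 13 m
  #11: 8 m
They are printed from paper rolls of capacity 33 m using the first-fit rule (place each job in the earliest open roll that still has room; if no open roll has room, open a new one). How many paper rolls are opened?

6

  21 → roll 1 (new)  [load 21/33]
  14 → roll 2 (new)  [load 14/33]
  20 → roll 3 (new)  [load 20/33]
  26 → roll 4 (new)  [load 26/33]
  13 → roll 2  [load 27/33]
  11 → roll 1  [load 32/33]
  5 → roll 2  [load 32/33]
  15 → roll 5 (new)  [load 15/33]
  9 → roll 3  [load 29/33]
  13 → roll 5  [load 28/33]
  8 → roll 6 (new)  [load 8/33]
6 paper rolls opened.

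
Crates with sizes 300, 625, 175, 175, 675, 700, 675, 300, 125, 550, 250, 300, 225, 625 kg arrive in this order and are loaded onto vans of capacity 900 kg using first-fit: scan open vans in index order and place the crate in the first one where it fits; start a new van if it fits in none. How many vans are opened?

8

  300 → van 1 (new)  [load 300/900]
  625 → van 2 (new)  [load 625/900]
  175 → van 1  [load 475/900]
  175 → van 1  [load 650/900]
  675 → van 3 (new)  [load 675/900]
  700 → van 4 (new)  [load 700/900]
  675 → van 5 (new)  [load 675/900]
  300 → van 6 (new)  [load 300/900]
  125 → van 1  [load 775/900]
  550 → van 6  [load 850/900]
  250 → van 2  [load 875/900]
  300 → van 7 (new)  [load 300/900]
  225 → van 3  [load 900/900]
  625 → van 8 (new)  [load 625/900]
8 vans opened.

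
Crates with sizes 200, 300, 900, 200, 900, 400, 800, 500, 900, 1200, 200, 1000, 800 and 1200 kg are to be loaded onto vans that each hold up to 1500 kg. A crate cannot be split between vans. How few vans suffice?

8

Total = 1200 + 1200 + 1000 + 900 + 900 + 900 + 800 + 800 + 500 + 400 + 300 + 200 + 200 + 200 = 9500 kg.
Lower bound: ⌈9500/1500⌉ = 7 vans.
Also, 8 crates each exceed 750 kg, and no two of those can share a van, so at least 8 vans are needed.
A packing using 8 vans:
  van 1: 1200 + 300 = 1500
  van 2: 1200 + 200 = 1400
  van 3: 1000 + 500 = 1500
  van 4: 900 + 400 + 200 = 1500
  van 5: 900 + 200 = 1100
  van 6: 900 = 900
  van 7: 800 = 800
  van 8: 800 = 800
This matches the lower bound, so 8 is optimal.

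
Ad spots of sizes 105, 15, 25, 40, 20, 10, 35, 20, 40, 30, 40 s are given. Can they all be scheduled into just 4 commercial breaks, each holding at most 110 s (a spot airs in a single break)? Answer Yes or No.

Yes

A valid assignment using 4 commercial breaks:
  break 1: 105 = 105
  break 2: 40 + 40 + 30 = 110
  break 3: 40 + 35 + 25 + 10 = 110
  break 4: 20 + 20 + 15 = 55
Every load is within 110 s, so 4 commercial breaks suffice.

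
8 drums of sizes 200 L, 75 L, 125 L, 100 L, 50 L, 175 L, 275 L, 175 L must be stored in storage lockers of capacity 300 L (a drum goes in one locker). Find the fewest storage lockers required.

4

Total = 275 + 200 + 175 + 175 + 125 + 100 + 75 + 50 = 1175 L.
Lower bound: ⌈1175/300⌉ = 4 storage lockers.
A packing using 4 storage lockers:
  locker 1: 275 = 275
  locker 2: 200 + 100 = 300
  locker 3: 175 + 125 = 300
  locker 4: 175 + 75 + 50 = 300
This matches the lower bound, so 4 is optimal.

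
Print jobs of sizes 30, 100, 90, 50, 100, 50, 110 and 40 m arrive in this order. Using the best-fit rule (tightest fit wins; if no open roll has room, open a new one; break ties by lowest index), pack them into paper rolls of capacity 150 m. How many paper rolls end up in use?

4

  30 → roll 1 (new)  [load 30/150]
  100 → roll 1  [load 130/150]
  90 → roll 2 (new)  [load 90/150]
  50 → roll 2  [load 140/150]
  100 → roll 3 (new)  [load 100/150]
  50 → roll 3  [load 150/150]
  110 → roll 4 (new)  [load 110/150]
  40 → roll 4  [load 150/150]
4 paper rolls opened.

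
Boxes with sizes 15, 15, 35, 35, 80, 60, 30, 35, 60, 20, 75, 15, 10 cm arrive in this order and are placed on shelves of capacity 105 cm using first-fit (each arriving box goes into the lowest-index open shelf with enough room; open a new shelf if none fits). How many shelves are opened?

5

  15 → shelf 1 (new)  [load 15/105]
  15 → shelf 1  [load 30/105]
  35 → shelf 1  [load 65/105]
  35 → shelf 1  [load 100/105]
  80 → shelf 2 (new)  [load 80/105]
  60 → shelf 3 (new)  [load 60/105]
  30 → shelf 3  [load 90/105]
  35 → shelf 4 (new)  [load 35/105]
  60 → shelf 4  [load 95/105]
  20 → shelf 2  [load 100/105]
  75 → shelf 5 (new)  [load 75/105]
  15 → shelf 3  [load 105/105]
  10 → shelf 4  [load 105/105]
5 shelves opened.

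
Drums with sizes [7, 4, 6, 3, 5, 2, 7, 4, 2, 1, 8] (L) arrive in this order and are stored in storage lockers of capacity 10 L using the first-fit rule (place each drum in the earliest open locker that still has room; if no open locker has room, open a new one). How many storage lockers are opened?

  7 → locker 1 (new)  [load 7/10]
  4 → locker 2 (new)  [load 4/10]
  6 → locker 2  [load 10/10]
  3 → locker 1  [load 10/10]
  5 → locker 3 (new)  [load 5/10]
  2 → locker 3  [load 7/10]
  7 → locker 4 (new)  [load 7/10]
  4 → locker 5 (new)  [load 4/10]
  2 → locker 3  [load 9/10]
  1 → locker 3  [load 10/10]
  8 → locker 6 (new)  [load 8/10]
6 storage lockers opened.

6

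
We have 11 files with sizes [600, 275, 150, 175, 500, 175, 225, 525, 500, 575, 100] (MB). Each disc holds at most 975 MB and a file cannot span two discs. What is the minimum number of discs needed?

Total = 600 + 575 + 525 + 500 + 500 + 275 + 225 + 175 + 175 + 150 + 100 = 3800 MB.
Lower bound: ⌈3800/975⌉ = 4 discs.
Also, 5 files each exceed 975/2 MB, and no two of those can share a disc, so at least 5 discs are needed.
A packing using 5 discs:
  disc 1: 600 + 275 + 100 = 975
  disc 2: 575 + 225 + 175 = 975
  disc 3: 525 + 175 + 150 = 850
  disc 4: 500 = 500
  disc 5: 500 = 500
This matches the lower bound, so 5 is optimal.

5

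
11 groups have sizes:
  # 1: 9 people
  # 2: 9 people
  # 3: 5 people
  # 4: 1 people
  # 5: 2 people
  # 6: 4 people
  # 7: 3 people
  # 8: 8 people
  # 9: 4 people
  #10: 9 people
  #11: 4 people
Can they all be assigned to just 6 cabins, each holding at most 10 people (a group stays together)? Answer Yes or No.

No

Total = 58 people; ⌈58/10⌉ = 6.
The bound of 6 does not rule out 6, but exhaustive search shows no assignment into 6 cabins of capacity 10 people exists — the minimum is 7.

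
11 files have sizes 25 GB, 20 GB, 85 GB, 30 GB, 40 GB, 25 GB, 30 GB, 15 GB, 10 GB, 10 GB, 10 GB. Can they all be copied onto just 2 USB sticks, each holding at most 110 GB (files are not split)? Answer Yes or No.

Total = 300 GB; ⌈300/110⌉ = 3.
At least 3 USB sticks are required, but only 2 are allowed.

No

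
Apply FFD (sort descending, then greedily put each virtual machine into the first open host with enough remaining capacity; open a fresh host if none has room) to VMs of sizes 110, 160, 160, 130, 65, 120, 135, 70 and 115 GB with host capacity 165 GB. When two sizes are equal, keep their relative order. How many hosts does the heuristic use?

Sorted descending: 160, 160, 135, 130, 120, 115, 110, 70, 65.
  160 → host 1 (new)  [load 160/165]
  160 → host 2 (new)  [load 160/165]
  135 → host 3 (new)  [load 135/165]
  130 → host 4 (new)  [load 130/165]
  120 → host 5 (new)  [load 120/165]
  115 → host 6 (new)  [load 115/165]
  110 → host 7 (new)  [load 110/165]
  70 → host 8 (new)  [load 70/165]
  65 → host 8  [load 135/165]
8 hosts opened.

8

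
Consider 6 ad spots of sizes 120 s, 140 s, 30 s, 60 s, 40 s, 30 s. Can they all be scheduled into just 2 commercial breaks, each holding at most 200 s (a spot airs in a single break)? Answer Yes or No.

Total = 420 s; ⌈420/200⌉ = 3.
At least 3 commercial breaks are required, but only 2 are allowed.

No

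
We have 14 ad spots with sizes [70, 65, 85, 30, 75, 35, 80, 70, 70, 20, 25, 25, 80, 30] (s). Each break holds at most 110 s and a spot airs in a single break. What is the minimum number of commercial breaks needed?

Total = 85 + 80 + 80 + 75 + 70 + 70 + 70 + 65 + 35 + 30 + 30 + 25 + 25 + 20 = 760 s.
Lower bound: ⌈760/110⌉ = 7 commercial breaks.
Also, 8 ad spots each exceed 55 s, and no two of those can share a break, so at least 8 commercial breaks are needed.
A packing using 8 commercial breaks:
  break 1: 85 + 25 = 110
  break 2: 80 + 30 = 110
  break 3: 80 + 30 = 110
  break 4: 75 + 35 = 110
  break 5: 70 + 25 = 95
  break 6: 70 + 20 = 90
  break 7: 70 = 70
  break 8: 65 = 65
This matches the lower bound, so 8 is optimal.

8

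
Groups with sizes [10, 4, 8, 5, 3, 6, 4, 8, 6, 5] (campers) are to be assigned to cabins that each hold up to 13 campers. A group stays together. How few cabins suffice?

5

Total = 10 + 8 + 8 + 6 + 6 + 5 + 5 + 4 + 4 + 3 = 59 campers.
Lower bound: ⌈59/13⌉ = 5 cabins.
A packing using 5 cabins:
  cabin 1: 10 + 3 = 13
  cabin 2: 8 + 5 = 13
  cabin 3: 8 + 5 = 13
  cabin 4: 6 + 6 = 12
  cabin 5: 4 + 4 = 8
This matches the lower bound, so 5 is optimal.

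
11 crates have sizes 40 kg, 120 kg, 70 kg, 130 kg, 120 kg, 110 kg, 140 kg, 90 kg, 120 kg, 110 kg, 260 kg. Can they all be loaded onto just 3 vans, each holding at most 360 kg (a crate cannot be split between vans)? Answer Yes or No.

Total = 1310 kg; ⌈1310/360⌉ = 4.
At least 4 vans are required, but only 3 are allowed.

No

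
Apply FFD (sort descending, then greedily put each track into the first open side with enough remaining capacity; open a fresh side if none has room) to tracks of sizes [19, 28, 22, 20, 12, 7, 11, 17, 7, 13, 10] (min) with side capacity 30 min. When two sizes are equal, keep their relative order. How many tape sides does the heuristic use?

6

Sorted descending: 28, 22, 20, 19, 17, 13, 12, 11, 10, 7, 7.
  28 → side 1 (new)  [load 28/30]
  22 → side 2 (new)  [load 22/30]
  20 → side 3 (new)  [load 20/30]
  19 → side 4 (new)  [load 19/30]
  17 → side 5 (new)  [load 17/30]
  13 → side 5  [load 30/30]
  12 → side 6 (new)  [load 12/30]
  11 → side 4  [load 30/30]
  10 → side 3  [load 30/30]
  7 → side 2  [load 29/30]
  7 → side 6  [load 19/30]
6 tape sides opened.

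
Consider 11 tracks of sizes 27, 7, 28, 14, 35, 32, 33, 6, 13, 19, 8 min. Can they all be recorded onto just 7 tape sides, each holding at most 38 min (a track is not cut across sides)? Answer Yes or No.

Yes

A valid assignment using 7 tape sides:
  side 1: 35 = 35
  side 2: 33 = 33
  side 3: 32 + 6 = 38
  side 4: 28 + 8 = 36
  side 5: 27 + 7 = 34
  side 6: 19 + 14 = 33
  side 7: 13 = 13
Every load is within 38 min, so 7 tape sides suffice.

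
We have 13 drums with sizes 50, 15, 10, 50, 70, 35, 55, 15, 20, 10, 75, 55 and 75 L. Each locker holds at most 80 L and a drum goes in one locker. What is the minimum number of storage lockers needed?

Total = 75 + 75 + 70 + 55 + 55 + 50 + 50 + 35 + 20 + 15 + 15 + 10 + 10 = 535 L.
Lower bound: ⌈535/80⌉ = 7 storage lockers.
A packing using 8 storage lockers:
  locker 1: 75 = 75
  locker 2: 75 = 75
  locker 3: 70 + 10 = 80
  locker 4: 55 + 20 = 75
  locker 5: 55 + 15 + 10 = 80
  locker 6: 50 + 15 = 65
  locker 7: 50 = 50
  locker 8: 35 = 35
No arrangement into 7 storage lockers stays within capacity, so 8 is optimal.

8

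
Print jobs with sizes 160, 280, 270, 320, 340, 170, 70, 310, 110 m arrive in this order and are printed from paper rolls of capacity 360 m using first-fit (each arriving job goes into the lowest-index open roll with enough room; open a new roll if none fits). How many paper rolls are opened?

  160 → roll 1 (new)  [load 160/360]
  280 → roll 2 (new)  [load 280/360]
  270 → roll 3 (new)  [load 270/360]
  320 → roll 4 (new)  [load 320/360]
  340 → roll 5 (new)  [load 340/360]
  170 → roll 1  [load 330/360]
  70 → roll 2  [load 350/360]
  310 → roll 6 (new)  [load 310/360]
  110 → roll 7 (new)  [load 110/360]
7 paper rolls opened.

7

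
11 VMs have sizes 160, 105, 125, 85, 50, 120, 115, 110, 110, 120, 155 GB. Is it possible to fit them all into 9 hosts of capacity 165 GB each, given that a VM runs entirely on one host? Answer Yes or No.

No

Total = 1255 GB; ⌈1255/165⌉ = 8.
10 VMs each exceed half the capacity and cannot share a host, forcing at least 10 hosts.
At least 10 hosts are required, but only 9 are allowed.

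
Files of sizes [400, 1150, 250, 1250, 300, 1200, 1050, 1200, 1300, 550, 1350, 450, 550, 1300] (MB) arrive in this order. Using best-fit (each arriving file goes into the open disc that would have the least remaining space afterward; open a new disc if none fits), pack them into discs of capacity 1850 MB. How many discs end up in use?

  400 → disc 1 (new)  [load 400/1850]
  1150 → disc 1  [load 1550/1850]
  250 → disc 1  [load 1800/1850]
  1250 → disc 2 (new)  [load 1250/1850]
  300 → disc 2  [load 1550/1850]
  1200 → disc 3 (new)  [load 1200/1850]
  1050 → disc 4 (new)  [load 1050/1850]
  1200 → disc 5 (new)  [load 1200/1850]
  1300 → disc 6 (new)  [load 1300/1850]
  550 → disc 6  [load 1850/1850]
  1350 → disc 7 (new)  [load 1350/1850]
  450 → disc 7  [load 1800/1850]
  550 → disc 3  [load 1750/1850]
  1300 → disc 8 (new)  [load 1300/1850]
8 discs opened.

8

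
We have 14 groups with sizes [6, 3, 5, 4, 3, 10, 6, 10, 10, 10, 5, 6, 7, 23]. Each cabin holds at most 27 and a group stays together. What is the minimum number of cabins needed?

4

Total = 23 + 10 + 10 + 10 + 10 + 7 + 6 + 6 + 6 + 5 + 5 + 4 + 3 + 3 = 108.
Lower bound: ⌈108/27⌉ = 4 cabins.
A packing using 4 cabins:
  cabin 1: 23 + 4 = 27
  cabin 2: 10 + 10 + 7 = 27
  cabin 3: 10 + 6 + 6 + 5 = 27
  cabin 4: 10 + 6 + 5 + 3 + 3 = 27
This matches the lower bound, so 4 is optimal.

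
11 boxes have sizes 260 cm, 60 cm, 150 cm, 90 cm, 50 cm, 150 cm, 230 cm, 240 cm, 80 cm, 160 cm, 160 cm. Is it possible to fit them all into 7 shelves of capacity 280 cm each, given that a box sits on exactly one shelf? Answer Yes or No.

A valid assignment using 7 shelves:
  shelf 1: 260 = 260
  shelf 2: 240 = 240
  shelf 3: 230 + 50 = 280
  shelf 4: 160 + 90 = 250
  shelf 5: 160 + 80 = 240
  shelf 6: 150 + 60 = 210
  shelf 7: 150 = 150
Every load is within 280 cm, so 7 shelves suffice.

Yes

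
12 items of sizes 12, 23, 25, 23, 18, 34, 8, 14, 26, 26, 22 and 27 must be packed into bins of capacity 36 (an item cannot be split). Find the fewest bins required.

9

Total = 34 + 27 + 26 + 26 + 25 + 23 + 23 + 22 + 18 + 14 + 12 + 8 = 258.
Lower bound: ⌈258/36⌉ = 8 bins.
A packing using 9 bins:
  bin 1: 34 = 34
  bin 2: 27 + 8 = 35
  bin 3: 26 = 26
  bin 4: 26 = 26
  bin 5: 25 = 25
  bin 6: 23 + 12 = 35
  bin 7: 23 = 23
  bin 8: 22 + 14 = 36
  bin 9: 18 = 18
No arrangement into 8 bins stays within capacity, so 9 is optimal.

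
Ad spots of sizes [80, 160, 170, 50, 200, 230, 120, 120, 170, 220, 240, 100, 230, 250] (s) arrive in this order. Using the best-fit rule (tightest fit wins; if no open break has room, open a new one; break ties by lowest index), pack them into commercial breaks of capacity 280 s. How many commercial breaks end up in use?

  80 → break 1 (new)  [load 80/280]
  160 → break 1  [load 240/280]
  170 → break 2 (new)  [load 170/280]
  50 → break 2  [load 220/280]
  200 → break 3 (new)  [load 200/280]
  230 → break 4 (new)  [load 230/280]
  120 → break 5 (new)  [load 120/280]
  120 → break 5  [load 240/280]
  170 → break 6 (new)  [load 170/280]
  220 → break 7 (new)  [load 220/280]
  240 → break 8 (new)  [load 240/280]
  100 → break 6  [load 270/280]
  230 → break 9 (new)  [load 230/280]
  250 → break 10 (new)  [load 250/280]
10 commercial breaks opened.

10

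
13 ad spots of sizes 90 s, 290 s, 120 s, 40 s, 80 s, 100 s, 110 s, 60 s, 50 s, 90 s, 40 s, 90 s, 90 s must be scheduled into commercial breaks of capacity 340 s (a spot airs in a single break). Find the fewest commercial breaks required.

4

Total = 290 + 120 + 110 + 100 + 90 + 90 + 90 + 90 + 80 + 60 + 50 + 40 + 40 = 1250 s.
Lower bound: ⌈1250/340⌉ = 4 commercial breaks.
A packing using 4 commercial breaks:
  break 1: 290 + 50 = 340
  break 2: 120 + 110 + 100 = 330
  break 3: 90 + 90 + 90 + 60 = 330
  break 4: 90 + 80 + 40 + 40 = 250
This matches the lower bound, so 4 is optimal.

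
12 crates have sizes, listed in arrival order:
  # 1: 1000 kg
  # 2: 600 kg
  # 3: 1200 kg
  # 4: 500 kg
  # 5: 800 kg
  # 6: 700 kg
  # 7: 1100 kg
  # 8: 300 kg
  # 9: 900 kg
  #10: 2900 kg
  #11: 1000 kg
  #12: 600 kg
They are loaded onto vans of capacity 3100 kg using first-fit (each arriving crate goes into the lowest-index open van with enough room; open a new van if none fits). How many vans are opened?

  1000 → van 1 (new)  [load 1000/3100]
  600 → van 1  [load 1600/3100]
  1200 → van 1  [load 2800/3100]
  500 → van 2 (new)  [load 500/3100]
  800 → van 2  [load 1300/3100]
  700 → van 2  [load 2000/3100]
  1100 → van 2  [load 3100/3100]
  300 → van 1  [load 3100/3100]
  900 → van 3 (new)  [load 900/3100]
  2900 → van 4 (new)  [load 2900/3100]
  1000 → van 3  [load 1900/3100]
  600 → van 3  [load 2500/3100]
4 vans opened.

4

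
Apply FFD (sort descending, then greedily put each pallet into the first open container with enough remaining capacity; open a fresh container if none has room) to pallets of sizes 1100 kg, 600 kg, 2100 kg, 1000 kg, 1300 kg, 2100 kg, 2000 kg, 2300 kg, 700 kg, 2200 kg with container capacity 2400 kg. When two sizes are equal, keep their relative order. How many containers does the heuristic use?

7

Sorted descending: 2300, 2200, 2100, 2100, 2000, 1300, 1100, 1000, 700, 600.
  2300 → container 1 (new)  [load 2300/2400]
  2200 → container 2 (new)  [load 2200/2400]
  2100 → container 3 (new)  [load 2100/2400]
  2100 → container 4 (new)  [load 2100/2400]
  2000 → container 5 (new)  [load 2000/2400]
  1300 → container 6 (new)  [load 1300/2400]
  1100 → container 6  [load 2400/2400]
  1000 → container 7 (new)  [load 1000/2400]
  700 → container 7  [load 1700/2400]
  600 → container 7  [load 2300/2400]
7 containers opened.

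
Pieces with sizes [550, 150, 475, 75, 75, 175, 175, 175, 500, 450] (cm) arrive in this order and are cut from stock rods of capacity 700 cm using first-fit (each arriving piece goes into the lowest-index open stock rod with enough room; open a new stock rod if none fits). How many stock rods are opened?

  550 → stock rod 1 (new)  [load 550/700]
  150 → stock rod 1  [load 700/700]
  475 → stock rod 2 (new)  [load 475/700]
  75 → stock rod 2  [load 550/700]
  75 → stock rod 2  [load 625/700]
  175 → stock rod 3 (new)  [load 175/700]
  175 → stock rod 3  [load 350/700]
  175 → stock rod 3  [load 525/700]
  500 → stock rod 4 (new)  [load 500/700]
  450 → stock rod 5 (new)  [load 450/700]
5 stock rods opened.

5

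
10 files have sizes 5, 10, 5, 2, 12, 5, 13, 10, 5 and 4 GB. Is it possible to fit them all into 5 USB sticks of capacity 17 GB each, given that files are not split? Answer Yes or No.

A valid assignment using 5 USB sticks:
  USB stick 1: 13 + 4 = 17
  USB stick 2: 12 + 5 = 17
  USB stick 3: 10 + 5 + 2 = 17
  USB stick 4: 10 + 5 = 15
  USB stick 5: 5 = 5
Every load is within 17 GB, so 5 USB sticks suffice.

Yes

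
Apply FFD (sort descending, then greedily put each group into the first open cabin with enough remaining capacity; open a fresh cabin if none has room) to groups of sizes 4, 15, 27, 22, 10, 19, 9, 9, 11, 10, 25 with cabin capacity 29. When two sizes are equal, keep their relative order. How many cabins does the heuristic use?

6

Sorted descending: 27, 25, 22, 19, 15, 11, 10, 10, 9, 9, 4.
  27 → cabin 1 (new)  [load 27/29]
  25 → cabin 2 (new)  [load 25/29]
  22 → cabin 3 (new)  [load 22/29]
  19 → cabin 4 (new)  [load 19/29]
  15 → cabin 5 (new)  [load 15/29]
  11 → cabin 5  [load 26/29]
  10 → cabin 4  [load 29/29]
  10 → cabin 6 (new)  [load 10/29]
  9 → cabin 6  [load 19/29]
  9 → cabin 6  [load 28/29]
  4 → cabin 2  [load 29/29]
6 cabins opened.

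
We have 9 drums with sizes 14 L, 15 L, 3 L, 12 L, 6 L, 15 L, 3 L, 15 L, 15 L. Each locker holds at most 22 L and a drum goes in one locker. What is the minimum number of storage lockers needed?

6

Total = 15 + 15 + 15 + 15 + 14 + 12 + 6 + 3 + 3 = 98 L.
Lower bound: ⌈98/22⌉ = 5 storage lockers.
Also, 6 drums each exceed 11 L, and no two of those can share a locker, so at least 6 storage lockers are needed.
A packing using 6 storage lockers:
  locker 1: 15 + 6 = 21
  locker 2: 15 + 3 + 3 = 21
  locker 3: 15 = 15
  locker 4: 15 = 15
  locker 5: 14 = 14
  locker 6: 12 = 12
This matches the lower bound, so 6 is optimal.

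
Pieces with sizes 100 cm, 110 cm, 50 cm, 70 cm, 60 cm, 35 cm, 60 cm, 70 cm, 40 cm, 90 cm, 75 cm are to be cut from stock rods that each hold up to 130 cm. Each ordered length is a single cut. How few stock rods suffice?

Total = 110 + 100 + 90 + 75 + 70 + 70 + 60 + 60 + 50 + 40 + 35 = 760 cm.
Lower bound: ⌈760/130⌉ = 6 stock rods.
A packing using 7 stock rods:
  stock rod 1: 110 = 110
  stock rod 2: 100 = 100
  stock rod 3: 90 + 40 = 130
  stock rod 4: 75 + 50 = 125
  stock rod 5: 70 + 60 = 130
  stock rod 6: 70 + 60 = 130
  stock rod 7: 35 = 35
No arrangement into 6 stock rods stays within capacity, so 7 is optimal.

7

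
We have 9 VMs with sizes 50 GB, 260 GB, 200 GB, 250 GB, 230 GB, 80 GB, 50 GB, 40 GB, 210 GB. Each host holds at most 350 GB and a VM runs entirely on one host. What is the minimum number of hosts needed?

5

Total = 260 + 250 + 230 + 210 + 200 + 80 + 50 + 50 + 40 = 1370 GB.
Lower bound: ⌈1370/350⌉ = 4 hosts.
Also, 5 VMs each exceed 175 GB, and no two of those can share a host, so at least 5 hosts are needed.
A packing using 5 hosts:
  host 1: 260 + 80 = 340
  host 2: 250 + 50 + 50 = 350
  host 3: 230 + 40 = 270
  host 4: 210 = 210
  host 5: 200 = 200
This matches the lower bound, so 5 is optimal.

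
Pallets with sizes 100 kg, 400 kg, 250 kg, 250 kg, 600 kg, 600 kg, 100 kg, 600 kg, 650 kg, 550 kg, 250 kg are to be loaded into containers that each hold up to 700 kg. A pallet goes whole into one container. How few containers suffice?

Total = 650 + 600 + 600 + 600 + 550 + 400 + 250 + 250 + 250 + 100 + 100 = 4350 kg.
Lower bound: ⌈4350/700⌉ = 7 containers.
A packing using 7 containers:
  container 1: 650 = 650
  container 2: 600 + 100 = 700
  container 3: 600 + 100 = 700
  container 4: 600 = 600
  container 5: 550 = 550
  container 6: 400 + 250 = 650
  container 7: 250 + 250 = 500
This matches the lower bound, so 7 is optimal.

7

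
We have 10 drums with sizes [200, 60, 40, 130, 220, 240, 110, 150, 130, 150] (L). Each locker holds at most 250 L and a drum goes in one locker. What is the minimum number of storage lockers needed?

Total = 240 + 220 + 200 + 150 + 150 + 130 + 130 + 110 + 60 + 40 = 1430 L.
Lower bound: ⌈1430/250⌉ = 6 storage lockers.
Also, 7 drums each exceed 125 L, and no two of those can share a locker, so at least 7 storage lockers are needed.
A packing using 7 storage lockers:
  locker 1: 240 = 240
  locker 2: 220 = 220
  locker 3: 200 + 40 = 240
  locker 4: 150 + 60 = 210
  locker 5: 150 = 150
  locker 6: 130 + 110 = 240
  locker 7: 130 = 130
This matches the lower bound, so 7 is optimal.

7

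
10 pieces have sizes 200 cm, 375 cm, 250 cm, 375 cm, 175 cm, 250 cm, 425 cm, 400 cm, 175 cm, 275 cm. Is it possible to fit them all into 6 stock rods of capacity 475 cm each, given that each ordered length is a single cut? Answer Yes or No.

Total = 2900 cm; ⌈2900/475⌉ = 7.
At least 7 stock rods are required, but only 6 are allowed.

No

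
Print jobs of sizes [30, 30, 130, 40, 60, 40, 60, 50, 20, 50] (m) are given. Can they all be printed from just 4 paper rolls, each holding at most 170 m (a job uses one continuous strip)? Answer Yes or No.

A valid assignment using 3 paper rolls:
  roll 1: 130 + 40 = 170
  roll 2: 60 + 60 + 50 = 170
  roll 3: 50 + 40 + 30 + 30 + 20 = 170
That uses only 3 ≤ 4, so 4 paper rolls are enough.

Yes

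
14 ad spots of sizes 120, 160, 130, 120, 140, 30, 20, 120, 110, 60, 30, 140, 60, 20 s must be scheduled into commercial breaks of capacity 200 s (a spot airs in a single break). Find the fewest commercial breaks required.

Total = 160 + 140 + 140 + 130 + 120 + 120 + 120 + 110 + 60 + 60 + 30 + 30 + 20 + 20 = 1260 s.
Lower bound: ⌈1260/200⌉ = 7 commercial breaks.
Also, 8 ad spots each exceed 100 s, and no two of those can share a break, so at least 8 commercial breaks are needed.
A packing using 8 commercial breaks:
  break 1: 160 + 30 = 190
  break 2: 140 + 60 = 200
  break 3: 140 + 60 = 200
  break 4: 130 + 30 + 20 + 20 = 200
  break 5: 120 = 120
  break 6: 120 = 120
  break 7: 120 = 120
  break 8: 110 = 110
This matches the lower bound, so 8 is optimal.

8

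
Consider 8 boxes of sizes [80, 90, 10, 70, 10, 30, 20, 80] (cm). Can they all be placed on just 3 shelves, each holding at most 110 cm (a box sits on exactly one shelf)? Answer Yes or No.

No

Total = 390 cm; ⌈390/110⌉ = 4.
At least 4 shelves are required, but only 3 are allowed.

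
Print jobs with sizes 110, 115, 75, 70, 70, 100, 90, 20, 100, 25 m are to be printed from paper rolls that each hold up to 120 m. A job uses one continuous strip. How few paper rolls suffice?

Total = 115 + 110 + 100 + 100 + 90 + 75 + 70 + 70 + 25 + 20 = 775 m.
Lower bound: ⌈775/120⌉ = 7 paper rolls.
Also, 8 print jobs each exceed 60 m, and no two of those can share a roll, so at least 8 paper rolls are needed.
A packing using 8 paper rolls:
  roll 1: 115 = 115
  roll 2: 110 = 110
  roll 3: 100 + 20 = 120
  roll 4: 100 = 100
  roll 5: 90 + 25 = 115
  roll 6: 75 = 75
  roll 7: 70 = 70
  roll 8: 70 = 70
This matches the lower bound, so 8 is optimal.

8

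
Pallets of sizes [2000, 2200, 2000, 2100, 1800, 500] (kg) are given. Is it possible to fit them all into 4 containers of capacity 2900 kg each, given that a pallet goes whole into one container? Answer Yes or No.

Total = 10600 kg; ⌈10600/2900⌉ = 4.
5 pallets each exceed half the capacity and cannot share a container, forcing at least 5 containers.
At least 5 containers are required, but only 4 are allowed.

No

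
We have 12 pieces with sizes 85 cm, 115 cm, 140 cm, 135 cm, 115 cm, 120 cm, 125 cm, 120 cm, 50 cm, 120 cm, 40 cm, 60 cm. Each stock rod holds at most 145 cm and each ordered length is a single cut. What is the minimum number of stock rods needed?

10

Total = 140 + 135 + 125 + 120 + 120 + 120 + 115 + 115 + 85 + 60 + 50 + 40 = 1225 cm.
Lower bound: ⌈1225/145⌉ = 9 stock rods.
A packing using 10 stock rods:
  stock rod 1: 140 = 140
  stock rod 2: 135 = 135
  stock rod 3: 125 = 125
  stock rod 4: 120 = 120
  stock rod 5: 120 = 120
  stock rod 6: 120 = 120
  stock rod 7: 115 = 115
  stock rod 8: 115 = 115
  stock rod 9: 85 + 60 = 145
  stock rod 10: 50 + 40 = 90
No arrangement into 9 stock rods stays within capacity, so 10 is optimal.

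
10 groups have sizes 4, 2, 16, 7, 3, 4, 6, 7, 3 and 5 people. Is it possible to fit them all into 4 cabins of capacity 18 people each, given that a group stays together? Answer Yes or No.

Yes

A valid assignment using 4 cabins:
  cabin 1: 16 + 2 = 18
  cabin 2: 7 + 7 + 4 = 18
  cabin 3: 6 + 5 + 4 + 3 = 18
  cabin 4: 3 = 3
Every load is within 18 people, so 4 cabins suffice.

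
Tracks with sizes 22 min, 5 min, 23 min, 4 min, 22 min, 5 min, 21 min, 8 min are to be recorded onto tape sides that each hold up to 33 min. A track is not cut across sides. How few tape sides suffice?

Total = 23 + 22 + 22 + 21 + 8 + 5 + 5 + 4 = 110 min.
Lower bound: ⌈110/33⌉ = 4 tape sides.
A packing using 4 tape sides:
  side 1: 23 + 8 = 31
  side 2: 22 + 5 + 5 = 32
  side 3: 22 + 4 = 26
  side 4: 21 = 21
This matches the lower bound, so 4 is optimal.

4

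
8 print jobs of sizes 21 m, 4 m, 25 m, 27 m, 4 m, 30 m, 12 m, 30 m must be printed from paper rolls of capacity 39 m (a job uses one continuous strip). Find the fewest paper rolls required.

Total = 30 + 30 + 27 + 25 + 21 + 12 + 4 + 4 = 153 m.
Lower bound: ⌈153/39⌉ = 4 paper rolls.
Also, 5 print jobs each exceed 39/2 m, and no two of those can share a roll, so at least 5 paper rolls are needed.
A packing using 5 paper rolls:
  roll 1: 30 + 4 + 4 = 38
  roll 2: 30 = 30
  roll 3: 27 + 12 = 39
  roll 4: 25 = 25
  roll 5: 21 = 21
This matches the lower bound, so 5 is optimal.

5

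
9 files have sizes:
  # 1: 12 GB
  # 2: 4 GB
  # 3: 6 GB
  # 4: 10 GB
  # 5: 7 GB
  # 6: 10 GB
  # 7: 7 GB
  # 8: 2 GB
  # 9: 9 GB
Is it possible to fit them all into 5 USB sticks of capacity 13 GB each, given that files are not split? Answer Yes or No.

Total = 67 GB; ⌈67/13⌉ = 6.
At least 6 USB sticks are required, but only 5 are allowed.

No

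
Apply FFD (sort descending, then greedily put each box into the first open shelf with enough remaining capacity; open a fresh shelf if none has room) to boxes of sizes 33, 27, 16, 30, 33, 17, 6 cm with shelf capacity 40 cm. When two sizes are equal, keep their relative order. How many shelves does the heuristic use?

Sorted descending: 33, 33, 30, 27, 17, 16, 6.
  33 → shelf 1 (new)  [load 33/40]
  33 → shelf 2 (new)  [load 33/40]
  30 → shelf 3 (new)  [load 30/40]
  27 → shelf 4 (new)  [load 27/40]
  17 → shelf 5 (new)  [load 17/40]
  16 → shelf 5  [load 33/40]
  6 → shelf 1  [load 39/40]
5 shelves opened.

5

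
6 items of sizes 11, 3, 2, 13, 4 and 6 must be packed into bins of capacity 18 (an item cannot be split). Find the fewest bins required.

Total = 13 + 11 + 6 + 4 + 3 + 2 = 39.
Lower bound: ⌈39/18⌉ = 3 bins.
A packing using 3 bins:
  bin 1: 13 + 4 = 17
  bin 2: 11 + 6 = 17
  bin 3: 3 + 2 = 5
This matches the lower bound, so 3 is optimal.

3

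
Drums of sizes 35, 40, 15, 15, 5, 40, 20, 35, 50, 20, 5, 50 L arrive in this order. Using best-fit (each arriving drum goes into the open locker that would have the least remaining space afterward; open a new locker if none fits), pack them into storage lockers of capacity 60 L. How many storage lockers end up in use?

6

  35 → locker 1 (new)  [load 35/60]
  40 → locker 2 (new)  [load 40/60]
  15 → locker 2  [load 55/60]
  15 → locker 1  [load 50/60]
  5 → locker 2  [load 60/60]
  40 → locker 3 (new)  [load 40/60]
  20 → locker 3  [load 60/60]
  35 → locker 4 (new)  [load 35/60]
  50 → locker 5 (new)  [load 50/60]
  20 → locker 4  [load 55/60]
  5 → locker 4  [load 60/60]
  50 → locker 6 (new)  [load 50/60]
6 storage lockers opened.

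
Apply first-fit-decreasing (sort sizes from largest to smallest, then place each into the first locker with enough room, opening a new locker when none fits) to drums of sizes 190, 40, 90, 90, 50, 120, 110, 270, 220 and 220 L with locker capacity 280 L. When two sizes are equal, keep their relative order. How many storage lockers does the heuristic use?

6

Sorted descending: 270, 220, 220, 190, 120, 110, 90, 90, 50, 40.
  270 → locker 1 (new)  [load 270/280]
  220 → locker 2 (new)  [load 220/280]
  220 → locker 3 (new)  [load 220/280]
  190 → locker 4 (new)  [load 190/280]
  120 → locker 5 (new)  [load 120/280]
  110 → locker 5  [load 230/280]
  90 → locker 4  [load 280/280]
  90 → locker 6 (new)  [load 90/280]
  50 → locker 2  [load 270/280]
  40 → locker 3  [load 260/280]
6 storage lockers opened.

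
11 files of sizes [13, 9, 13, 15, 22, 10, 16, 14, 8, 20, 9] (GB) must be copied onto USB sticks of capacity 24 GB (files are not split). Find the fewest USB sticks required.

Total = 22 + 20 + 16 + 15 + 14 + 13 + 13 + 10 + 9 + 9 + 8 = 149 GB.
Lower bound: ⌈149/24⌉ = 7 USB sticks.
A packing using 7 USB sticks:
  USB stick 1: 22 = 22
  USB stick 2: 20 = 20
  USB stick 3: 16 + 8 = 24
  USB stick 4: 15 + 9 = 24
  USB stick 5: 14 + 10 = 24
  USB stick 6: 13 + 9 = 22
  USB stick 7: 13 = 13
This matches the lower bound, so 7 is optimal.

7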